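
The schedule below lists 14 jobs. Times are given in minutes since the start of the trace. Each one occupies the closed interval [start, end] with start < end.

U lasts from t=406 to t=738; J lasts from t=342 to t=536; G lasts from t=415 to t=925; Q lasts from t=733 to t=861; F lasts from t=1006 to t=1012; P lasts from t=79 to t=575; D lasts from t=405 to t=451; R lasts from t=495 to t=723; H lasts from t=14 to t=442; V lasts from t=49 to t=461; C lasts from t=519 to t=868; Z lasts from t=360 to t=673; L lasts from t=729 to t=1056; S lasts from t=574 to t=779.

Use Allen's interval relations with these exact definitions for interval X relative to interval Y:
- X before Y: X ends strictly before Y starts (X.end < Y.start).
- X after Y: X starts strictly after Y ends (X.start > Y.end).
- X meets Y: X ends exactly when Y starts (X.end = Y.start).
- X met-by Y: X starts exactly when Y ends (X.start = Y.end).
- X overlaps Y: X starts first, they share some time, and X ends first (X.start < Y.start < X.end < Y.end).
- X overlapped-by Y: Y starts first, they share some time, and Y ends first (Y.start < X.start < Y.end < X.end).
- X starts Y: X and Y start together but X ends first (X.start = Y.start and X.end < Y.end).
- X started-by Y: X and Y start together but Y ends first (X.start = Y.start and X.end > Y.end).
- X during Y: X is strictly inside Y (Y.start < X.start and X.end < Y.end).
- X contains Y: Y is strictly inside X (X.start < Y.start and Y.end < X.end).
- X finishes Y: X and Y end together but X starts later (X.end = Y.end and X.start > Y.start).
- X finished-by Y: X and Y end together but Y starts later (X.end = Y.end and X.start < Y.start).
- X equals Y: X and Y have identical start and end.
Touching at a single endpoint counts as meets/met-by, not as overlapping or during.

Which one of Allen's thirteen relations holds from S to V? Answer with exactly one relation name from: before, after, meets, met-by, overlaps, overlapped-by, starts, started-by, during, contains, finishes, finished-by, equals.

S = [t=574, t=779]; V = [t=49, t=461].
Compare endpoints: S.start > V.start, S.start > V.end, S.end > V.start, S.end > V.end.
That pattern is 'after'.

after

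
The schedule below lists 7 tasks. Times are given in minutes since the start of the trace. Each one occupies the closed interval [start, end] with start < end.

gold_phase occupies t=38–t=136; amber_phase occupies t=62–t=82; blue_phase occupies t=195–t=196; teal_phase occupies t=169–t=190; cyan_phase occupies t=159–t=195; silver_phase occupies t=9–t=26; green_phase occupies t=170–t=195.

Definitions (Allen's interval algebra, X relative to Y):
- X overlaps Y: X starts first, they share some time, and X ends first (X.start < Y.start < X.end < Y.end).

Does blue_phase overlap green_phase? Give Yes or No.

blue_phase = [t=195, t=196], green_phase = [t=170, t=195].
Actual relation of blue_phase to green_phase: met-by.
Asked whether 'overlaps' holds → No.

No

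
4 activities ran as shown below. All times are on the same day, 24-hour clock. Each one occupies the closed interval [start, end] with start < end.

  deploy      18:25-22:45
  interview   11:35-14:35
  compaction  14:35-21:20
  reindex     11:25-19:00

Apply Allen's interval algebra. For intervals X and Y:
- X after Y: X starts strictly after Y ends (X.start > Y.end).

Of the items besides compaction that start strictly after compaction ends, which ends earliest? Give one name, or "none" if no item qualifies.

none

Target compaction = [14:35, 21:20].
deploy [18:25, 22:45] → overlapped-by → excluded.
interview [11:35, 14:35] → meets → excluded.
reindex [11:25, 19:00] → overlaps → excluded.
No candidates → none.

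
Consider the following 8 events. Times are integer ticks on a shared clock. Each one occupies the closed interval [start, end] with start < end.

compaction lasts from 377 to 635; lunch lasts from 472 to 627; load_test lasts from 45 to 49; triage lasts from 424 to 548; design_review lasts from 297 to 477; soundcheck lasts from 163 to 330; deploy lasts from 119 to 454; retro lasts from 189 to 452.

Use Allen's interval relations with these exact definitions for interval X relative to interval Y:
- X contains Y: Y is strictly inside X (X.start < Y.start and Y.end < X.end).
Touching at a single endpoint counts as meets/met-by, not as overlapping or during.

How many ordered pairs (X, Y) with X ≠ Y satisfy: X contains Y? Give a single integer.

4

Checking all 56 ordered pairs for relation 'contains'; matching pairs in alphabetical order:
(compaction, lunch): compaction contains lunch ✓
(compaction, triage): compaction contains triage ✓
(deploy, retro): deploy contains retro ✓
(deploy, soundcheck): deploy contains soundcheck ✓
Count: 4.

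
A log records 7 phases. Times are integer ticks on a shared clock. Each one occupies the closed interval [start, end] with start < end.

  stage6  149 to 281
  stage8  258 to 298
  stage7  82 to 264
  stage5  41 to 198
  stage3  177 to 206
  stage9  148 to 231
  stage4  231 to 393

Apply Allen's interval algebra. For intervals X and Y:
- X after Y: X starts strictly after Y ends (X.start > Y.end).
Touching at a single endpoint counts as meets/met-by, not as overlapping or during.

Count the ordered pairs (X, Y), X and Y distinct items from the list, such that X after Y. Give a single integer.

5

Checking all 42 ordered pairs for relation 'after'; matching pairs in alphabetical order:
(stage4, stage3): stage4 after stage3 ✓
(stage4, stage5): stage4 after stage5 ✓
(stage8, stage3): stage8 after stage3 ✓
(stage8, stage5): stage8 after stage5 ✓
(stage8, stage9): stage8 after stage9 ✓
Count: 5.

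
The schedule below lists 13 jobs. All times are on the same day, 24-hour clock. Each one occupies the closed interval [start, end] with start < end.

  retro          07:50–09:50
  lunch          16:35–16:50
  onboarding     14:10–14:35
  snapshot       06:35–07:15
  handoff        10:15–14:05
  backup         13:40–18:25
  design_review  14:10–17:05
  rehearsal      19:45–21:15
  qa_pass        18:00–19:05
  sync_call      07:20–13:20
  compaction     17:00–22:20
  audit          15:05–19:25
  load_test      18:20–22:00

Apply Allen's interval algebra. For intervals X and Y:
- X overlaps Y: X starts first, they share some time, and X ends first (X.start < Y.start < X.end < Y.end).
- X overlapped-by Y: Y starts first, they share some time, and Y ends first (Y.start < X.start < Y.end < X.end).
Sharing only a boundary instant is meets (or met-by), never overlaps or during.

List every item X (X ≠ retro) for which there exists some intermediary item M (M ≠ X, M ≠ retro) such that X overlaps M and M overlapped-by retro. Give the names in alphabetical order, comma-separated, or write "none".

Target retro = [07:50, 09:50].
Intermediaries M with M overlapped-by retro: none.
Union: none.

none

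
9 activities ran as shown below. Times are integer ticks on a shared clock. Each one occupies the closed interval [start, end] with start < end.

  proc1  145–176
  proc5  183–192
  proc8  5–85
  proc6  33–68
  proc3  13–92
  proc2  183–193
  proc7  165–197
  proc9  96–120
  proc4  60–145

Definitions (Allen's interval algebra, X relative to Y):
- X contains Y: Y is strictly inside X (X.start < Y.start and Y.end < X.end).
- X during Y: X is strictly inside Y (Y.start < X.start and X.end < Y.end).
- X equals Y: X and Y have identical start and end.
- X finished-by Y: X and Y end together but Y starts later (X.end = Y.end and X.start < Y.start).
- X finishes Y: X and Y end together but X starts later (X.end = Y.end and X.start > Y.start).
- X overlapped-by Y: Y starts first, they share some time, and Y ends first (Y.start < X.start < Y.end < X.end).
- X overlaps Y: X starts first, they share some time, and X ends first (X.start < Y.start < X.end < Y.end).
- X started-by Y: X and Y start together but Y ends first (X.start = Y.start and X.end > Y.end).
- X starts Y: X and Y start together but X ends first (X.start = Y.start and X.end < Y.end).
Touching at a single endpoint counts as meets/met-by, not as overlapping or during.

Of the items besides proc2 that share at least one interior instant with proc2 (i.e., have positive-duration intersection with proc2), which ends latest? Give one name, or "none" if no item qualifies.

proc7

Target proc2 = [183, 193].
proc1 [145, 176] → before → excluded.
proc3 [13, 92] → before → excluded.
proc4 [60, 145] → before → excluded.
proc5 [183, 192] → starts → candidate.
proc6 [33, 68] → before → excluded.
proc7 [165, 197] → contains → candidate.
proc8 [5, 85] → before → excluded.
proc9 [96, 120] → before → excluded.
Among candidates, latest end is 197 → proc7.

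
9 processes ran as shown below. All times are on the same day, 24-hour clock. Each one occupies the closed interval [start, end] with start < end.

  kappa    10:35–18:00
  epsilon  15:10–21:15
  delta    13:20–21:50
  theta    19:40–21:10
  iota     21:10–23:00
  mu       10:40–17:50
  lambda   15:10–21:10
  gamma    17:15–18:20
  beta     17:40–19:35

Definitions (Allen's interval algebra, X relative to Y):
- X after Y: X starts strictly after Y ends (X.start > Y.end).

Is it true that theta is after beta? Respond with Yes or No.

Yes

theta = [19:40, 21:10], beta = [17:40, 19:35].
Actual relation of theta to beta: after.
Asked whether 'after' holds → Yes.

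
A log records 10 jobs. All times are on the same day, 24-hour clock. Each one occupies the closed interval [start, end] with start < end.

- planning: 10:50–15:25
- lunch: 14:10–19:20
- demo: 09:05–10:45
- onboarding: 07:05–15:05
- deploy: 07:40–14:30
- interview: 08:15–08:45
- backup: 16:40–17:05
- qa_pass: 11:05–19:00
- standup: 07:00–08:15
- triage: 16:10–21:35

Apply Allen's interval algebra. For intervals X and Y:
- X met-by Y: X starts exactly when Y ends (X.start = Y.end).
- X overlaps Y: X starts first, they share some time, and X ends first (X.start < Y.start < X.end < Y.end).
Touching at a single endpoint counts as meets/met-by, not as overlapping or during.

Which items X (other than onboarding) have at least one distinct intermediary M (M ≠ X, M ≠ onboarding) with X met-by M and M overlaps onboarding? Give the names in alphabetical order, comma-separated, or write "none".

interview

Target onboarding = [07:05, 15:05].
Intermediaries M with M overlaps onboarding: standup.
Via standup — items with X met-by standup: interview.
Union: interview.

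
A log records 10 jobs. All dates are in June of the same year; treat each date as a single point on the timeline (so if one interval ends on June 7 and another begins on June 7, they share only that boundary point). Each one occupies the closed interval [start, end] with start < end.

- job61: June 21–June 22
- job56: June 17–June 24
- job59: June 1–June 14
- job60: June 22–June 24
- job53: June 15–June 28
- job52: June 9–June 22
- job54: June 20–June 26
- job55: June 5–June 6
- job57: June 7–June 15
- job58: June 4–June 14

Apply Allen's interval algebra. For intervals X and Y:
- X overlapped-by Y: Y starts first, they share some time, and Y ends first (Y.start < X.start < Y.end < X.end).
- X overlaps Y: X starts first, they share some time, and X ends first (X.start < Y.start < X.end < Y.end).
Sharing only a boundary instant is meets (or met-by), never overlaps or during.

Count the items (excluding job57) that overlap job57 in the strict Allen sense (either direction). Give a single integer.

Target job57 = [June 7, June 15].
job52 [June 9, June 22] → overlapped-by → counts.
job53 [June 15, June 28] → met-by → no.
job54 [June 20, June 26] → after → no.
job55 [June 5, June 6] → before → no.
job56 [June 17, June 24] → after → no.
job58 [June 4, June 14] → overlaps → counts.
job59 [June 1, June 14] → overlaps → counts.
job60 [June 22, June 24] → after → no.
job61 [June 21, June 22] → after → no.
Total: 3.

3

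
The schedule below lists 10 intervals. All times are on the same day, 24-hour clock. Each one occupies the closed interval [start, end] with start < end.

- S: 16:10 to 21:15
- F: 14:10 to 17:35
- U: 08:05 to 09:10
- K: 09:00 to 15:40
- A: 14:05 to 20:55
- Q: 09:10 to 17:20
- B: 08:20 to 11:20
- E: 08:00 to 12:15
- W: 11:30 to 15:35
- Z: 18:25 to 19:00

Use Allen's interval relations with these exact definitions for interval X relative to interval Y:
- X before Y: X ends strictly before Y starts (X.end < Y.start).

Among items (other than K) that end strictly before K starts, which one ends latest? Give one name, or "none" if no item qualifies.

none

Target K = [09:00, 15:40].
A [14:05, 20:55] → overlapped-by → excluded.
B [08:20, 11:20] → overlaps → excluded.
E [08:00, 12:15] → overlaps → excluded.
F [14:10, 17:35] → overlapped-by → excluded.
Q [09:10, 17:20] → overlapped-by → excluded.
S [16:10, 21:15] → after → excluded.
U [08:05, 09:10] → overlaps → excluded.
W [11:30, 15:35] → during → excluded.
Z [18:25, 19:00] → after → excluded.
No candidates → none.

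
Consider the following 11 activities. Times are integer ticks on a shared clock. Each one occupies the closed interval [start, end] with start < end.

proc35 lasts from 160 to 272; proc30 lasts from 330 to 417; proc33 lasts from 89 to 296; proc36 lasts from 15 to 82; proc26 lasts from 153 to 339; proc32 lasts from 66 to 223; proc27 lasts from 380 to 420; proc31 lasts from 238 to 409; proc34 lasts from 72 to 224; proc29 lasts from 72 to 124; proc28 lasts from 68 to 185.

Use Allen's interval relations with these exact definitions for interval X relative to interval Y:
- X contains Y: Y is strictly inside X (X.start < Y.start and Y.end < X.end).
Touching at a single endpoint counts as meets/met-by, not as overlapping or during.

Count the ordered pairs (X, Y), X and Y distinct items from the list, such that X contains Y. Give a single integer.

5

Checking all 110 ordered pairs for relation 'contains'; matching pairs in alphabetical order:
(proc26, proc35): proc26 contains proc35 ✓
(proc28, proc29): proc28 contains proc29 ✓
(proc32, proc28): proc32 contains proc28 ✓
(proc32, proc29): proc32 contains proc29 ✓
(proc33, proc35): proc33 contains proc35 ✓
Count: 5.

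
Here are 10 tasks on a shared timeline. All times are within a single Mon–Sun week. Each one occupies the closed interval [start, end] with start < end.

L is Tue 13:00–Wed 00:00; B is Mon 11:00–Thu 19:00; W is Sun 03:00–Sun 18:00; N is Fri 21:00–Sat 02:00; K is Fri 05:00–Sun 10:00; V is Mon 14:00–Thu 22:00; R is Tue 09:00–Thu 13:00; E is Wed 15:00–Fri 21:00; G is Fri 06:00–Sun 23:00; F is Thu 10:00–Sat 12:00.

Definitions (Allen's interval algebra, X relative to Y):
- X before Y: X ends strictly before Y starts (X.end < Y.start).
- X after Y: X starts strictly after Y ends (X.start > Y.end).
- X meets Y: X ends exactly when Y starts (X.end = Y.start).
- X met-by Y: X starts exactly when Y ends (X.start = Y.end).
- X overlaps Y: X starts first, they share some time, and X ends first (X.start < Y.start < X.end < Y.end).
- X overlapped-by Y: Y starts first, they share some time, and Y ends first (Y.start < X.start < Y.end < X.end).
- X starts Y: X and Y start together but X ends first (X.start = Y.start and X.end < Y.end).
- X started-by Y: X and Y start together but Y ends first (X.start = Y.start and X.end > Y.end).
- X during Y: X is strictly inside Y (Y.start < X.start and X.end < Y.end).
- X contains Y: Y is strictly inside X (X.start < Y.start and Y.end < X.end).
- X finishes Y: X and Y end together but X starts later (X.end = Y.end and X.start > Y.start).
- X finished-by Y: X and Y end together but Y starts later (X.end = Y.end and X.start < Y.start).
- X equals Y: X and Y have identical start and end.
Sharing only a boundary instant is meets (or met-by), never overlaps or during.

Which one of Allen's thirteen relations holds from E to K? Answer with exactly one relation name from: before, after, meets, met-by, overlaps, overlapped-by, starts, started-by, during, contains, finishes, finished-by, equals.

E = [Wed 15:00, Fri 21:00]; K = [Fri 05:00, Sun 10:00].
Compare endpoints: E.start < K.start, E.start < K.end, E.end > K.start, E.end < K.end.
That pattern is 'overlaps'.

overlaps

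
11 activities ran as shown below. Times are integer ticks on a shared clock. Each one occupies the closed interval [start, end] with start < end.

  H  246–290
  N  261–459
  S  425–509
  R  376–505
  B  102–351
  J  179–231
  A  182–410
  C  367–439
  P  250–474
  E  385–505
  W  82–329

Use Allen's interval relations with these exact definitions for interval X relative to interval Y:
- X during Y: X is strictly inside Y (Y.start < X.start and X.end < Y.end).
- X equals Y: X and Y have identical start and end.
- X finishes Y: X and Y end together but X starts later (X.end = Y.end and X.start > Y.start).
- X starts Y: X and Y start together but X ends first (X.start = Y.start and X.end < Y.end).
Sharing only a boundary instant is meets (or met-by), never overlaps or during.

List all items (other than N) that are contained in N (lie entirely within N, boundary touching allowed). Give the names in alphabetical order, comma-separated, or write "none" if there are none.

Target N = [261, 459].
A [182, 410] → overlaps → no.
B [102, 351] → overlaps → no.
C [367, 439] → during → yes.
E [385, 505] → overlapped-by → no.
H [246, 290] → overlaps → no.
J [179, 231] → before → no.
P [250, 474] → contains → no.
R [376, 505] → overlapped-by → no.
S [425, 509] → overlapped-by → no.
W [82, 329] → overlaps → no.
Result: C.

C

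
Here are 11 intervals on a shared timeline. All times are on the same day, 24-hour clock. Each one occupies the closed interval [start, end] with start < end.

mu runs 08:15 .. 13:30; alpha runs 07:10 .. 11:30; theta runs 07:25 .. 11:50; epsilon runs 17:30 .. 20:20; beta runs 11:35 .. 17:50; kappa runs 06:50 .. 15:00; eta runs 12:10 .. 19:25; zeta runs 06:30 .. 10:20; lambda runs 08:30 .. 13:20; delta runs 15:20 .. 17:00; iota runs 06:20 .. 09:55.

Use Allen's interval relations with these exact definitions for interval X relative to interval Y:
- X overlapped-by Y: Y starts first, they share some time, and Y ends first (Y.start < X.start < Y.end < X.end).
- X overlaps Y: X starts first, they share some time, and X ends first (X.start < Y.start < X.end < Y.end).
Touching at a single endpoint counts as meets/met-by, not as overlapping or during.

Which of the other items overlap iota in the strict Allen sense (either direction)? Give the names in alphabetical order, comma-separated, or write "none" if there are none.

Target iota = [06:20, 09:55].
alpha [07:10, 11:30] → overlapped-by → yes.
beta [11:35, 17:50] → after → no.
delta [15:20, 17:00] → after → no.
epsilon [17:30, 20:20] → after → no.
eta [12:10, 19:25] → after → no.
kappa [06:50, 15:00] → overlapped-by → yes.
lambda [08:30, 13:20] → overlapped-by → yes.
mu [08:15, 13:30] → overlapped-by → yes.
theta [07:25, 11:50] → overlapped-by → yes.
zeta [06:30, 10:20] → overlapped-by → yes.
Result: alpha, kappa, lambda, mu, theta, zeta.

alpha, kappa, lambda, mu, theta, zeta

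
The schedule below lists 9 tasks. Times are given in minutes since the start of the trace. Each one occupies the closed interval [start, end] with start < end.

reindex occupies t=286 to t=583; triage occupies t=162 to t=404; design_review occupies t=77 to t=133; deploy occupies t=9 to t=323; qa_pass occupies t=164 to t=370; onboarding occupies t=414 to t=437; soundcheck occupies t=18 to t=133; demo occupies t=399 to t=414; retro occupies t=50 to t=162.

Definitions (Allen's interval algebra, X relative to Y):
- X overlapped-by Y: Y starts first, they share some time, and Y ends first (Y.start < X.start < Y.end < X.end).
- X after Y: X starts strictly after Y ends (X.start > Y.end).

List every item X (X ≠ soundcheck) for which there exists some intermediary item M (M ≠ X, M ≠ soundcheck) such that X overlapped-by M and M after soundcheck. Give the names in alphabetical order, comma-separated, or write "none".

Target soundcheck = [t=18, t=133].
Intermediaries M with M after soundcheck: demo, onboarding, qa_pass, reindex, triage.
Via demo — items with X overlapped-by demo: none.
Via onboarding — items with X overlapped-by onboarding: none.
Via qa_pass — items with X overlapped-by qa_pass: reindex.
Via reindex — items with X overlapped-by reindex: none.
Via triage — items with X overlapped-by triage: demo, reindex.
Union: demo, reindex.

demo, reindex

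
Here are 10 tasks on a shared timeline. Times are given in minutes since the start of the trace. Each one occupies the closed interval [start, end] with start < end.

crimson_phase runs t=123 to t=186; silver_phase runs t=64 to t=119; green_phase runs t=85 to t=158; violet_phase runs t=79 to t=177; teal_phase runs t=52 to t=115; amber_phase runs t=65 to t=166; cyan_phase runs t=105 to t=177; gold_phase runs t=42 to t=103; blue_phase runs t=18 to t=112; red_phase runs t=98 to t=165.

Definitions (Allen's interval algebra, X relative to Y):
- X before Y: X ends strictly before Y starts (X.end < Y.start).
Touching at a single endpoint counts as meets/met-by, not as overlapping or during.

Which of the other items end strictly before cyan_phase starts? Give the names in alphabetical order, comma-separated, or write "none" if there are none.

gold_phase

Target cyan_phase = [t=105, t=177].
amber_phase [t=65, t=166] → overlaps → no.
blue_phase [t=18, t=112] → overlaps → no.
crimson_phase [t=123, t=186] → overlapped-by → no.
gold_phase [t=42, t=103] → before → yes.
green_phase [t=85, t=158] → overlaps → no.
red_phase [t=98, t=165] → overlaps → no.
silver_phase [t=64, t=119] → overlaps → no.
teal_phase [t=52, t=115] → overlaps → no.
violet_phase [t=79, t=177] → finished-by → no.
Result: gold_phase.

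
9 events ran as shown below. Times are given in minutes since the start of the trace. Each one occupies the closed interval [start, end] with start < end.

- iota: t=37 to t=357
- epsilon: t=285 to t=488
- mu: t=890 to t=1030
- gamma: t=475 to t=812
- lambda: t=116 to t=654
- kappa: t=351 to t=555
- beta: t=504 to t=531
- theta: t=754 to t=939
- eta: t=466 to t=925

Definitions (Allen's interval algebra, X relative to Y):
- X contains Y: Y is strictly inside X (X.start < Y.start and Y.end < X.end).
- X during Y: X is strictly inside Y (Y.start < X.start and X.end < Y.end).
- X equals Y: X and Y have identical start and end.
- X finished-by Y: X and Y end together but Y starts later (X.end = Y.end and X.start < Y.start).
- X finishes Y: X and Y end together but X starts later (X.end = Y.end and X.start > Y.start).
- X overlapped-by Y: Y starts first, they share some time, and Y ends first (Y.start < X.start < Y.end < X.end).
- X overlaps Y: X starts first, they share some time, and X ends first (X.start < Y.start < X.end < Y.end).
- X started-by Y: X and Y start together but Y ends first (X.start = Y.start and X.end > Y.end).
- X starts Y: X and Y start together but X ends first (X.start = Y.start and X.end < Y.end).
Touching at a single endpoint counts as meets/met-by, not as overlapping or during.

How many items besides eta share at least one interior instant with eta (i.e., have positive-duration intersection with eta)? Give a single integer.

Target eta = [t=466, t=925].
beta [t=504, t=531] → during → counts.
epsilon [t=285, t=488] → overlaps → counts.
gamma [t=475, t=812] → during → counts.
iota [t=37, t=357] → before → no.
kappa [t=351, t=555] → overlaps → counts.
lambda [t=116, t=654] → overlaps → counts.
mu [t=890, t=1030] → overlapped-by → counts.
theta [t=754, t=939] → overlapped-by → counts.
Total: 7.

7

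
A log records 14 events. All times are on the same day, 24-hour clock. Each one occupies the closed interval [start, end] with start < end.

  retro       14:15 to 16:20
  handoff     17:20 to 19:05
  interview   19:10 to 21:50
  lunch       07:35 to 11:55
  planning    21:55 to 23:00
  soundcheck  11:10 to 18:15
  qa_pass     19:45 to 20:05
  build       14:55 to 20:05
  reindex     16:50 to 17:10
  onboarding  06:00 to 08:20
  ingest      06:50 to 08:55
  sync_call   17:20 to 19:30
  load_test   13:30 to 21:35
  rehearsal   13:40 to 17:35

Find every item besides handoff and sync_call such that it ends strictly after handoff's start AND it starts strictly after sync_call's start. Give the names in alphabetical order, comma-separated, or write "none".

Conditions: its end is strictly after handoff's start (X.end > 17:20) AND its start is strictly after sync_call's start (X.start > 17:20).
build: end 20:05 > 17:20? ✓; start 14:55 > 17:20? ✗ → no.
ingest: end 08:55 > 17:20? ✗; start 06:50 > 17:20? ✗ → no.
interview: end 21:50 > 17:20? ✓; start 19:10 > 17:20? ✓ → yes.
load_test: end 21:35 > 17:20? ✓; start 13:30 > 17:20? ✗ → no.
lunch: end 11:55 > 17:20? ✗; start 07:35 > 17:20? ✗ → no.
onboarding: end 08:20 > 17:20? ✗; start 06:00 > 17:20? ✗ → no.
planning: end 23:00 > 17:20? ✓; start 21:55 > 17:20? ✓ → yes.
qa_pass: end 20:05 > 17:20? ✓; start 19:45 > 17:20? ✓ → yes.
rehearsal: end 17:35 > 17:20? ✓; start 13:40 > 17:20? ✗ → no.
reindex: end 17:10 > 17:20? ✗; start 16:50 > 17:20? ✗ → no.
retro: end 16:20 > 17:20? ✗; start 14:15 > 17:20? ✗ → no.
soundcheck: end 18:15 > 17:20? ✓; start 11:10 > 17:20? ✗ → no.
Result: interview, planning, qa_pass.

interview, planning, qa_pass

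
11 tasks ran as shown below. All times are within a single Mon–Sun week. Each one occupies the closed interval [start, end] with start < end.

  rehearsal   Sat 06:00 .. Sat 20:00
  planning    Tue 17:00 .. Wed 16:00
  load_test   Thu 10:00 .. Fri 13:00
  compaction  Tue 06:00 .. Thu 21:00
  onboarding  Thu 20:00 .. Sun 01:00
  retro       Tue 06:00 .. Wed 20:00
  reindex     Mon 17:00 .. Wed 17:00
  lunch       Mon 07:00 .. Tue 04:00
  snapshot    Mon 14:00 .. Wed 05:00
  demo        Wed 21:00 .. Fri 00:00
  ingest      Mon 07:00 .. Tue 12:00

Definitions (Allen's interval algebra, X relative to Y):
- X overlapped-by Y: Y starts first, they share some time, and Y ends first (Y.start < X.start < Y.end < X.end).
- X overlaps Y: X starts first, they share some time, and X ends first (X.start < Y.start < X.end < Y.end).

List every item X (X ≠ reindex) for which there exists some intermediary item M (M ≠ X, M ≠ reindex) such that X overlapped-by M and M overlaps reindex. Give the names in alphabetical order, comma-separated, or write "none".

compaction, planning, retro, snapshot

Target reindex = [Mon 17:00, Wed 17:00].
Intermediaries M with M overlaps reindex: ingest, lunch, snapshot.
Via ingest — items with X overlapped-by ingest: compaction, retro, snapshot.
Via lunch — items with X overlapped-by lunch: snapshot.
Via snapshot — items with X overlapped-by snapshot: compaction, planning, retro.
Union: compaction, planning, retro, snapshot.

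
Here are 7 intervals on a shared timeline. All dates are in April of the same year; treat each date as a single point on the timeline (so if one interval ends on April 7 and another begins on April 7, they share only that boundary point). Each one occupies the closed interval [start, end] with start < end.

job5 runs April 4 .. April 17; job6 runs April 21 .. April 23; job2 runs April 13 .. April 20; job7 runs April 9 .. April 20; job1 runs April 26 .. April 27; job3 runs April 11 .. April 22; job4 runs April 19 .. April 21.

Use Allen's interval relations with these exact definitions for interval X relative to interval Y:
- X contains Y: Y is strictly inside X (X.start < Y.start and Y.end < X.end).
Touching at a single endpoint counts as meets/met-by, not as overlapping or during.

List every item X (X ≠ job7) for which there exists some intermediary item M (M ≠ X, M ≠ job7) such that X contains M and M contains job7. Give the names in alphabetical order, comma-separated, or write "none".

Target job7 = [April 9, April 20].
Intermediaries M with M contains job7: none.
Union: none.

none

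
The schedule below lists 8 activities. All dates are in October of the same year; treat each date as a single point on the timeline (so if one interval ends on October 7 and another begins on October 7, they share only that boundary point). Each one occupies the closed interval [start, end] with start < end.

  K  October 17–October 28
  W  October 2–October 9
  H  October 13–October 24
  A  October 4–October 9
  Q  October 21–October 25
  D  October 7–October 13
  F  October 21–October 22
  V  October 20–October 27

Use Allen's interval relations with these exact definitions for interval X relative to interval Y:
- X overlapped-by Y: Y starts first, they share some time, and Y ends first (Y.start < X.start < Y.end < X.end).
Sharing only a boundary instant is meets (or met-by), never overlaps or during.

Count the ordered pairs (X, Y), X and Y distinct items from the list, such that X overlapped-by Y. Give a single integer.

5

Checking all 56 ordered pairs for relation 'overlapped-by'; matching pairs in alphabetical order:
(D, A): D overlapped-by A ✓
(D, W): D overlapped-by W ✓
(K, H): K overlapped-by H ✓
(Q, H): Q overlapped-by H ✓
(V, H): V overlapped-by H ✓
Count: 5.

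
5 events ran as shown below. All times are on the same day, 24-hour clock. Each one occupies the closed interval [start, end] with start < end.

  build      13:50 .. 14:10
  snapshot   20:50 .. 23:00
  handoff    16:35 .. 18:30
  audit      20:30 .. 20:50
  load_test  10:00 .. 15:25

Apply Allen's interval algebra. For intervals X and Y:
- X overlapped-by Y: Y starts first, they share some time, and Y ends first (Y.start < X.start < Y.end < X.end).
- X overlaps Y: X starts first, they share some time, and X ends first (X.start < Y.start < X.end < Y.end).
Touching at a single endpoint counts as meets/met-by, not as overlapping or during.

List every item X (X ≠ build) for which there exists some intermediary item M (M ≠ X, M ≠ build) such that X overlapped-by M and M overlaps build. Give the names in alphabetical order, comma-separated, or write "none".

none

Target build = [13:50, 14:10].
Intermediaries M with M overlaps build: none.
Union: none.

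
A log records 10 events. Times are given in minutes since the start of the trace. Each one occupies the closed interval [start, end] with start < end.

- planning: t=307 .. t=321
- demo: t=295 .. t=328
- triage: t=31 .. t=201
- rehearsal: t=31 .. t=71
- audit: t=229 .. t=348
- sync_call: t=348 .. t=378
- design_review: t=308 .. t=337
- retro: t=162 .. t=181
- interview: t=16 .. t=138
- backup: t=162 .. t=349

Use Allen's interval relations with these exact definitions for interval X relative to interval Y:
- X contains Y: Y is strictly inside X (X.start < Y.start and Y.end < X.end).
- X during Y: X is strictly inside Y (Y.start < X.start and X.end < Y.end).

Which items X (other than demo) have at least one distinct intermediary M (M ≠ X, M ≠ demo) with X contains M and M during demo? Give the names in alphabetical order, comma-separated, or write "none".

Target demo = [t=295, t=328].
Intermediaries M with M during demo: planning.
Via planning — items with X contains planning: audit, backup.
Union: audit, backup.

audit, backup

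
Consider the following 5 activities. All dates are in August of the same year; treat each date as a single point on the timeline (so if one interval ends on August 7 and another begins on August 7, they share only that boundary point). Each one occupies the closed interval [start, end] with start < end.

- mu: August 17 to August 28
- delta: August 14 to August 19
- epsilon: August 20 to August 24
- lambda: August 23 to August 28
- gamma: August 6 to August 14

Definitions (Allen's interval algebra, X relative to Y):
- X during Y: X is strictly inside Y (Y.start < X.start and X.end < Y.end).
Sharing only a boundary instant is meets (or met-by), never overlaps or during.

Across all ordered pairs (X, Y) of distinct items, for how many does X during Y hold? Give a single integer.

Checking all 20 ordered pairs for relation 'during'; matching pairs in alphabetical order:
(epsilon, mu): epsilon during mu ✓
Count: 1.

1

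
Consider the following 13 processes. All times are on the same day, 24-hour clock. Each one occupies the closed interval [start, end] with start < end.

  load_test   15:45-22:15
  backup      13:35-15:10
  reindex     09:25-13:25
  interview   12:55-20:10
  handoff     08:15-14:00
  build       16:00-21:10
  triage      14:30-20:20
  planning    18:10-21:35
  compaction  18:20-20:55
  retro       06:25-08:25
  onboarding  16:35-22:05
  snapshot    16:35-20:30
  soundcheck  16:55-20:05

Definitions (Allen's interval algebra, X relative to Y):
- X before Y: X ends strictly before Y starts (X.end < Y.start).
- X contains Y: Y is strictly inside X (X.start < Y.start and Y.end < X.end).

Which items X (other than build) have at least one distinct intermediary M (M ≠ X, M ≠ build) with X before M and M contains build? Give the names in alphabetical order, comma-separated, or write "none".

backup, handoff, reindex, retro

Target build = [16:00, 21:10].
Intermediaries M with M contains build: load_test.
Via load_test — items with X before load_test: backup, handoff, reindex, retro.
Union: backup, handoff, reindex, retro.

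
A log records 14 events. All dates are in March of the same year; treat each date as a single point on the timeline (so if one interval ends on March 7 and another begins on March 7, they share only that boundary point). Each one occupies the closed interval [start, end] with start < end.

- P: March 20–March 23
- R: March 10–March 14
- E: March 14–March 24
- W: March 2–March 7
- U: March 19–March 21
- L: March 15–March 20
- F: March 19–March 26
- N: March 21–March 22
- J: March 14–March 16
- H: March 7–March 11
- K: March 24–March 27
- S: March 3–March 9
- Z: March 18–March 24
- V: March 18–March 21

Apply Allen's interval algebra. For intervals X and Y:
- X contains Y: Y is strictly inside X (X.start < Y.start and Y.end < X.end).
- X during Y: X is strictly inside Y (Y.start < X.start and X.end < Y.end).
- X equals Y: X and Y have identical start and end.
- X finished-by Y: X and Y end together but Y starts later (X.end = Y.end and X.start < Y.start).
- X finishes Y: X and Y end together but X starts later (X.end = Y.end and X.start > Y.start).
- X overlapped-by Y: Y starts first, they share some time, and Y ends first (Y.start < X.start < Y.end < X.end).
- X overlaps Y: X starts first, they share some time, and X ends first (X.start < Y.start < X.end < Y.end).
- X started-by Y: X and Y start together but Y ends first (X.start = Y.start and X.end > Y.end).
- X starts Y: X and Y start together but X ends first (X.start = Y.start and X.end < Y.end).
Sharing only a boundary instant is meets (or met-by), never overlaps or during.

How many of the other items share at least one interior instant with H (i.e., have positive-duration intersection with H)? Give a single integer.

Target H = [March 7, March 11].
E [March 14, March 24] → after → no.
F [March 19, March 26] → after → no.
J [March 14, March 16] → after → no.
K [March 24, March 27] → after → no.
L [March 15, March 20] → after → no.
N [March 21, March 22] → after → no.
P [March 20, March 23] → after → no.
R [March 10, March 14] → overlapped-by → counts.
S [March 3, March 9] → overlaps → counts.
U [March 19, March 21] → after → no.
V [March 18, March 21] → after → no.
W [March 2, March 7] → meets → no.
Z [March 18, March 24] → after → no.
Total: 2.

2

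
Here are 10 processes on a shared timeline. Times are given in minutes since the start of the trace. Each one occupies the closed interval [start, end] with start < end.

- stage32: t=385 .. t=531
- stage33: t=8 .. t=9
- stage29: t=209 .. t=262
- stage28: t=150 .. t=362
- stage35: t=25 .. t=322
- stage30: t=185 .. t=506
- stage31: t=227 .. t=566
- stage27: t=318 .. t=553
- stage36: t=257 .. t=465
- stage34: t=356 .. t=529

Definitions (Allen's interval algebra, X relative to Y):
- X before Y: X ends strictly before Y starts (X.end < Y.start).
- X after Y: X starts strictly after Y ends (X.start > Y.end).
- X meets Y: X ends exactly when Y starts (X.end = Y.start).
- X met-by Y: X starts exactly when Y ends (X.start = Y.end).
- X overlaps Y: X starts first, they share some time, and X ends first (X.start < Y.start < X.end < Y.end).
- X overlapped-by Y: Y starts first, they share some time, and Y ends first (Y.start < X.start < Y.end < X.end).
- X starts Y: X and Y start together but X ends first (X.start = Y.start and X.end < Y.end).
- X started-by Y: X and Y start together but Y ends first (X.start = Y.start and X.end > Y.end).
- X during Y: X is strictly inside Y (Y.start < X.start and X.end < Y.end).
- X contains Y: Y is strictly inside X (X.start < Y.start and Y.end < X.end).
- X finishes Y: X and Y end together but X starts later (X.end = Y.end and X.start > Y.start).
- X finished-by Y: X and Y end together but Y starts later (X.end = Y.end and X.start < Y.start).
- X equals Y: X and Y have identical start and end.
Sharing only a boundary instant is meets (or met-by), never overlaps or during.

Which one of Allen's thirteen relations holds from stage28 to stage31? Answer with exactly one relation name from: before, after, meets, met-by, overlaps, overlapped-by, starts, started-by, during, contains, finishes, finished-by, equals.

overlaps

stage28 = [t=150, t=362]; stage31 = [t=227, t=566].
Compare endpoints: stage28.start < stage31.start, stage28.start < stage31.end, stage28.end > stage31.start, stage28.end < stage31.end.
That pattern is 'overlaps'.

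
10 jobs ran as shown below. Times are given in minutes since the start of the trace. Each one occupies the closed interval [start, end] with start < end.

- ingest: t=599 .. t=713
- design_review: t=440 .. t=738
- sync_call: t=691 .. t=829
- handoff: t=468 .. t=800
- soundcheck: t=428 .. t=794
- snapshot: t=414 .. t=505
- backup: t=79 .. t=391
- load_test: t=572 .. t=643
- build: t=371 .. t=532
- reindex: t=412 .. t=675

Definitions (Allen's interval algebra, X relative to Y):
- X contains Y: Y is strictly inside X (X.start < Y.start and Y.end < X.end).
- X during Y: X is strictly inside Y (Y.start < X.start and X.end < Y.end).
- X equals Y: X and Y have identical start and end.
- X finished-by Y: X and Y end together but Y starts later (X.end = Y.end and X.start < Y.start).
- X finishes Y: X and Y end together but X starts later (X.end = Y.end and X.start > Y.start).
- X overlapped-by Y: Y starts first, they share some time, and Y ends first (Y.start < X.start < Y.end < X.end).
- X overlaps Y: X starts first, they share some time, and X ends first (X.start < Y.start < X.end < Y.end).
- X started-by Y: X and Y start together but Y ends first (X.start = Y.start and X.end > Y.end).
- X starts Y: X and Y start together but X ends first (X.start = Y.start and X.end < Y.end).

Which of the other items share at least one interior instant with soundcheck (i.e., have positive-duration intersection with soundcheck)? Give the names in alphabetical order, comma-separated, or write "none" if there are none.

Target soundcheck = [t=428, t=794].
backup [t=79, t=391] → before → no.
build [t=371, t=532] → overlaps → yes.
design_review [t=440, t=738] → during → yes.
handoff [t=468, t=800] → overlapped-by → yes.
ingest [t=599, t=713] → during → yes.
load_test [t=572, t=643] → during → yes.
reindex [t=412, t=675] → overlaps → yes.
snapshot [t=414, t=505] → overlaps → yes.
sync_call [t=691, t=829] → overlapped-by → yes.
Result: build, design_review, handoff, ingest, load_test, reindex, snapshot, sync_call.

build, design_review, handoff, ingest, load_test, reindex, snapshot, sync_call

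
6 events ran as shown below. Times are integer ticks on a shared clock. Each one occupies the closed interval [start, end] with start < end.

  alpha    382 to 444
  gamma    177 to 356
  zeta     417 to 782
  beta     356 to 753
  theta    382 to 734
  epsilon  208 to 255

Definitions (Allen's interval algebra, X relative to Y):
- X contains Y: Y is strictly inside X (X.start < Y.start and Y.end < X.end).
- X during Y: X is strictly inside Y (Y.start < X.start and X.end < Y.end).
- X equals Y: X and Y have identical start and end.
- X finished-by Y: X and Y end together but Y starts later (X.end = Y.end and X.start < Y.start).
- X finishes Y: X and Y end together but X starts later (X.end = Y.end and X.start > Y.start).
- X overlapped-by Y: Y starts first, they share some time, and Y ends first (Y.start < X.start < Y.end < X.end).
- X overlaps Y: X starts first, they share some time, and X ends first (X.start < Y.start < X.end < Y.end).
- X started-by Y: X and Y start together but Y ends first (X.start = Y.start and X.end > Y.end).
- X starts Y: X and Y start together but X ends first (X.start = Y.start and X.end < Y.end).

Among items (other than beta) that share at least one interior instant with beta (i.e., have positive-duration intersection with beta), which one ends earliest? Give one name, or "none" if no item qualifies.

Target beta = [356, 753].
alpha [382, 444] → during → candidate.
epsilon [208, 255] → before → excluded.
gamma [177, 356] → meets → excluded.
theta [382, 734] → during → candidate.
zeta [417, 782] → overlapped-by → candidate.
Among candidates, earliest end is 444 → alpha.

alpha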